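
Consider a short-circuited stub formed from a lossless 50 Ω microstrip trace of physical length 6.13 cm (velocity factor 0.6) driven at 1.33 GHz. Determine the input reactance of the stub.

λ = v/f = 0.6·c / 1.33 GHz = 0.135 m
βl = 2π·l/λ = 2π × 0.453 = 163°
tan(βl) = -0.305
For a short-circuited stub, Z_in = jZ_0·tan(βl)

X_in ≈ -15.2 Ω (capacitive)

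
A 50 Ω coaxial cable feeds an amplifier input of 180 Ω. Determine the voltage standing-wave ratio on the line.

Γ = (180 − 50)/(180 + 50) = 0.565
VSWR = (1 + 0.565)/(1 − 0.565)

VSWR ≈ 3.6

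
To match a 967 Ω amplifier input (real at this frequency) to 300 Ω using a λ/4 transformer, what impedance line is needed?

Z_qwt ≈ 539 Ω

Z_qwt = √(Z_0·R_L) = √(300 × 967) = √290100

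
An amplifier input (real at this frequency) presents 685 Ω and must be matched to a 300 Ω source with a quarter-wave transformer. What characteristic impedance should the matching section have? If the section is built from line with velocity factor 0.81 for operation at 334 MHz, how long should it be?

Z_qwt ≈ 453 Ω; length ≈ 18.2 cm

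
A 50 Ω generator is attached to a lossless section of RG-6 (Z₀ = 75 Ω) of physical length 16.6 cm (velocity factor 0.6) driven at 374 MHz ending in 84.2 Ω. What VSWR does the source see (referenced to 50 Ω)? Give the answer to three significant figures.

λ = v/f = 0.6·c / 374 MHz = 0.481 m
βl = 2π·l/λ = 2π × 0.345 = 124°
tan(βl) = -1.47
Z_in = Z_0·(Z_L + jZ_0·tanβl)/(Z_0 + jZ_L·tanβl) = 71.5 + j7.7 Ω
Γ_s = (Z_in − Z_s)/(Z_in + Z_s) = (21.5 + j7.7)/(121 + j7.7), |Γ_s| = 0.187
VSWR = (1 + |Γ_s|)/(1 − |Γ_s|)

VSWR ≈ 1.46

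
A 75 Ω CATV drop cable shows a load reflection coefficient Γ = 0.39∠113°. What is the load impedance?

Z_L ≈ 43.7 + j37 Ω

Z_L = Z_0·(1 + Γ)/(1 − Γ) = 75·(0.848 + j0.359)/(1.15 − j0.359)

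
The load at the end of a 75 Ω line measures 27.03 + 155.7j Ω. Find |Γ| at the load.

|Γ| ≈ 0.875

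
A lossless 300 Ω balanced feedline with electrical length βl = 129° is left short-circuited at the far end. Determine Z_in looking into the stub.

Z_in ≈ −j370 Ω

tan(βl) = -1.23
For a short-circuited stub, Z_in = jZ_0·tan(βl)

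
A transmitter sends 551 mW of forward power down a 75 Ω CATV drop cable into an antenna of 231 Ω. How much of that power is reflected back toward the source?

P_reflected ≈ 143 mW

Γ = (231 − 75)/(231 + 75) = 0.51
|Γ|² = 0.26
P_refl = |Γ|²·P_inc = 143 mW, P_del = (1 − |Γ|²)·P_inc = 408 mW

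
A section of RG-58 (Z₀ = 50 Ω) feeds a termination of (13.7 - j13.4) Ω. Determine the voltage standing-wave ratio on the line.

VSWR ≈ 3.93

Γ = (Z_L − Z_0)/(Z_L + Z_0) = (-36.3 − j13.4)/(63.7 − j13.4)
|Γ| = 38.7/65.1 = 0.594
VSWR = (1 + |Γ|)/(1 − |Γ|) = 1.59/0.406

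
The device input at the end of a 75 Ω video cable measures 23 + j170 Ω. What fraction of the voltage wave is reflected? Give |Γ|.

|Γ| ≈ 0.906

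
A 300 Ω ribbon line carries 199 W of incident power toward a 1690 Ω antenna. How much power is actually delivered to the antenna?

P_delivered ≈ 102 W

Γ = (1690 − 300)/(1690 + 300) = 0.698
|Γ|² = 0.488
P_refl = |Γ|²·P_inc = 97.1 W, P_del = (1 − |Γ|²)·P_inc = 102 W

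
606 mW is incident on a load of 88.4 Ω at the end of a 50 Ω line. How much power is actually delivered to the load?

Γ = (88.4 − 50)/(88.4 + 50) = 0.277
|Γ|² = 0.077
P_refl = |Γ|²·P_inc = 46.7 mW, P_del = (1 − |Γ|²)·P_inc = 559 mW

P_delivered ≈ 559 mW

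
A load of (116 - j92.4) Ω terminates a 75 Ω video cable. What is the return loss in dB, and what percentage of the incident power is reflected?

Γ = (41 − j92.4)/(191 − j92.4), |Γ| = 0.476
RL = −20·log₁₀(0.476) = 6.44 dB
P_refl/P_inc = |Γ|² = 0.227

RL ≈ 6.44 dB; 22.7% of incident power reflected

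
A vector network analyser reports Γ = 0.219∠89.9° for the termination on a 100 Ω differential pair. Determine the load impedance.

Z_L = Z_0·(1 + Γ)/(1 − Γ) = 100·(1 + j0.219)/(1 − j0.219)

Z_L ≈ 90.9 + j41.8 Ω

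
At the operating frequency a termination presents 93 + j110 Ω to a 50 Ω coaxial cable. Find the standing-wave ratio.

VSWR ≈ 4.79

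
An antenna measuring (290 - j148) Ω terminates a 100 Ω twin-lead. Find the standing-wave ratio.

VSWR ≈ 3.73

Γ = (Z_L − Z_0)/(Z_L + Z_0) = (190 − j148)/(390 − j148)
|Γ| = 241/417 = 0.577
VSWR = (1 + |Γ|)/(1 − |Γ|) = 1.58/0.423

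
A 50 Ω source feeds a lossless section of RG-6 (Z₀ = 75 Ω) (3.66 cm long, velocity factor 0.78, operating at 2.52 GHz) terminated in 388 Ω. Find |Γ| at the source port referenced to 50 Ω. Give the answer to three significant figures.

λ = v/f = 0.78·c / 2.52 GHz = 0.0929 m
βl = 2π·l/λ = 2π × 0.394 = 142°
tan(βl) = -0.784
Z_in = Z_0·(Z_L + jZ_0·tanβl)/(Z_0 + jZ_L·tanβl) = 35.9 + j86.8 Ω
Γ_s = (Z_in − Z_s)/(Z_in + Z_s) = (-14.1 + j86.8)/(85.9 + j86.8), |Γ_s| = 0.72

|Γ| ≈ 0.72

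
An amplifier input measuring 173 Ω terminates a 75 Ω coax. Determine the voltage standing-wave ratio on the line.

VSWR ≈ 2.31

Γ = (173 − 75)/(173 + 75) = 0.395
VSWR = (1 + 0.395)/(1 − 0.395)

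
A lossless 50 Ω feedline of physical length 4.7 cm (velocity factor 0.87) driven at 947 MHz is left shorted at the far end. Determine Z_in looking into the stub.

Z_in ≈ +j91.7 Ω

λ = v/f = 0.87·c / 947 MHz = 0.276 m
βl = 2π·l/λ = 2π × 0.171 = 61.4°
tan(βl) = 1.83
For a shorted stub, Z_in = jZ_0·tan(βl)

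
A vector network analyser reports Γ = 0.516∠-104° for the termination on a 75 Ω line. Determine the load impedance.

Z_L = Z_0·(1 + Γ)/(1 − Γ) = 75·(0.875 − j0.501)/(1.12 + j0.501)

Z_L ≈ 36.3 − j49.5 Ω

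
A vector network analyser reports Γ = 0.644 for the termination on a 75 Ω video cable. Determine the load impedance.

Z_L = Z_0·(1 + Γ)/(1 − Γ) = 75·(1.64)/(0.356)

Z_L ≈ 346 Ω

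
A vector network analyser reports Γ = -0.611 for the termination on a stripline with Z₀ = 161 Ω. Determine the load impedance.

Z_L ≈ 38.9 Ω

Z_L = Z_0·(1 + Γ)/(1 − Γ) = 161·(0.389)/(1.61)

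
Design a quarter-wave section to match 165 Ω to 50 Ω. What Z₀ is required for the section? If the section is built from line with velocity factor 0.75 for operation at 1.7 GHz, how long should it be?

Z_qwt = √(Z_0·R_L) = √(50 × 165) = √8250
λ = 0.75·c/f = 0.132 m, so l = λ/4 = 0.0331 m

Z_qwt ≈ 90.8 Ω; length ≈ 3.31 cm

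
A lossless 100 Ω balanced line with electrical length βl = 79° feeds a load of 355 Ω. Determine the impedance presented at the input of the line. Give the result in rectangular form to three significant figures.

tan(βl) = tan(79°) = 5.14
Z_in = Z_0·(Z_L + jZ_0·tanβl)/(Z_0 + jZ_L·tanβl)
     = 100·(355 + j514)/(100 + j1830)

Z_in ≈ 29.1 − j17.8 Ω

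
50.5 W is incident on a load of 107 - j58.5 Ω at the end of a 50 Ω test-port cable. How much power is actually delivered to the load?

P_delivered ≈ 38.5 W

|Γ| = |(57 − j58.5)/(157 − j58.5)| = 0.487
|Γ|² = 0.238
P_refl = |Γ|²·P_inc = 12 W, P_del = (1 − |Γ|²)·P_inc = 38.5 W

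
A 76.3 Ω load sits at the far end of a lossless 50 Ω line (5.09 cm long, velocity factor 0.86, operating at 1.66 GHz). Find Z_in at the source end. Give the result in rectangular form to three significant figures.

Z_in ≈ 37.4 + j13.5 Ω

λ = v/f = 0.86·c / 1.66 GHz = 0.155 m
βl = 2π·l/λ = 2π × 0.327 = 118°
tan(βl) = tan(118°) = -1.89
Z_in = Z_0·(Z_L + jZ_0·tanβl)/(Z_0 + jZ_L·tanβl)
     = 50·(76.3 − j94.4)/(50 − j144)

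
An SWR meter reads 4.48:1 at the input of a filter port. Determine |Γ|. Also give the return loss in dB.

|Γ| ≈ 0.635; return loss ≈ 3.94 dB

|Γ| = (S − 1)/(S + 1) = (4.48 − 1)/(4.48 + 1) = 3.48/5.48
RL = −20·log₁₀|Γ| = −20·log₁₀(0.635)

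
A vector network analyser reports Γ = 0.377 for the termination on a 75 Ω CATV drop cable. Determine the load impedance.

Z_L ≈ 166 Ω

Z_L = Z_0·(1 + Γ)/(1 − Γ) = 75·(1.38)/(0.623)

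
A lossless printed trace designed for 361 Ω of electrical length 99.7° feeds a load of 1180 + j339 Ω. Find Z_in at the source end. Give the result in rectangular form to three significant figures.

tan(βl) = tan(99.7°) = -5.85
Z_in = Z_0·(Z_L + jZ_0·tanβl)/(Z_0 + jZ_L·tanβl)
     = 361·(1180 − j1770)/(2340 − j6900)

Z_in ≈ 102 + j27.1 Ω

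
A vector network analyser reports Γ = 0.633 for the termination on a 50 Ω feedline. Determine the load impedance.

Z_L ≈ 222 Ω

Z_L = Z_0·(1 + Γ)/(1 − Γ) = 50·(1.63)/(0.367)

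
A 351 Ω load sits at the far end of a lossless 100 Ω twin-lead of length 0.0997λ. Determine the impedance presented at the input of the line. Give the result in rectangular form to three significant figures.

βl = 2π × 0.0997 = 35.9°
tan(βl) = tan(35.9°) = 0.724
Z_in = Z_0·(Z_L + jZ_0·tanβl)/(Z_0 + jZ_L·tanβl)
     = 100·(351 + j72.4)/(100 + j254)

Z_in ≈ 71.8 − j110 Ω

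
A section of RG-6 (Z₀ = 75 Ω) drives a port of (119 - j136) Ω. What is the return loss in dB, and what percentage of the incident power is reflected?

RL ≈ 4.39 dB; 36.4% of incident power reflected

Γ = (44 − j136)/(194 − j136), |Γ| = 0.603
RL = −20·log₁₀(0.603) = 4.39 dB
P_refl/P_inc = |Γ|² = 0.364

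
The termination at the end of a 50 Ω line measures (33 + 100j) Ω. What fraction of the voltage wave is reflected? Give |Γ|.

Γ = (Z_L − Z_0)/(Z_L + Z_0) = (-17 + j100)/(83 + j100)
|Γ| = 101/130

|Γ| ≈ 0.781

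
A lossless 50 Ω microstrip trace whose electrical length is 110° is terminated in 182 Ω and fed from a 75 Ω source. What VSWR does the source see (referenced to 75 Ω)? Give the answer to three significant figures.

tan(βl) = -2.75
Z_in = Z_0·(Z_L + jZ_0·tanβl)/(Z_0 + jZ_L·tanβl) = 15.4 + j16.7 Ω
Γ_s = (Z_in − Z_s)/(Z_in + Z_s) = (-59.6 + j16.7)/(90.4 + j16.7), |Γ_s| = 0.673
VSWR = (1 + |Γ_s|)/(1 − |Γ_s|)

VSWR ≈ 5.12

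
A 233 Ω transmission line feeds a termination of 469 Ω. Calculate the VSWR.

Γ = (469 − 233)/(469 + 233) = 0.336
VSWR = (1 + 0.336)/(1 − 0.336)

VSWR ≈ 2.01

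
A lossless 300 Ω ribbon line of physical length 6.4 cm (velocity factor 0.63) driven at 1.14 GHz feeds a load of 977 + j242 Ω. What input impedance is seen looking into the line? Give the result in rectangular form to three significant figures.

λ = v/f = 0.63·c / 1.14 GHz = 0.166 m
βl = 2π·l/λ = 2π × 0.386 = 139°
tan(βl) = tan(139°) = -0.87
Z_in = Z_0·(Z_L + jZ_0·tanβl)/(Z_0 + jZ_L·tanβl)
     = 300·(977 − j19)/(511 − j850)

Z_in ≈ 157 + j250 Ω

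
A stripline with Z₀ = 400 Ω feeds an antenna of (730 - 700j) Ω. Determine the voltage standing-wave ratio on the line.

VSWR ≈ 3.79

Γ = (Z_L − Z_0)/(Z_L + Z_0) = (330 − j700)/(1130 − j700)
|Γ| = 774/1330 = 0.582
VSWR = (1 + |Γ|)/(1 − |Γ|) = 1.58/0.418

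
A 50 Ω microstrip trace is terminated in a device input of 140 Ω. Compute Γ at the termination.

Γ = 0.474

Γ = (Z_L − Z_0)/(Z_L + Z_0) = (140 − 50)/(140 + 50) = 90/190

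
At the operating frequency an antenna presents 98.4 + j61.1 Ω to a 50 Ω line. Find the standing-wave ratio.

VSWR ≈ 2.89

Γ = (Z_L − Z_0)/(Z_L + Z_0) = (48.4 + j61.1)/(148.4 + j61.1)
|Γ| = 77.9/160 = 0.486
VSWR = (1 + |Γ|)/(1 − |Γ|) = 1.49/0.514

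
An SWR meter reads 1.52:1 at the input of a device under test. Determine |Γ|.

|Γ| ≈ 0.206

|Γ| = (S − 1)/(S + 1) = (1.52 − 1)/(1.52 + 1) = 0.52/2.52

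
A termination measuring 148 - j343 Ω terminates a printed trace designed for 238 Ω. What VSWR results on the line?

VSWR ≈ 5.38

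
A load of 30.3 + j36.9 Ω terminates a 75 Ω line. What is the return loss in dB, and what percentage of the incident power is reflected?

Γ = (-44.7 + j36.9)/(105.3 + j36.9), |Γ| = 0.519
RL = −20·log₁₀(0.519) = 5.69 dB
P_refl/P_inc = |Γ|² = 0.27

RL ≈ 5.69 dB; 27% of incident power reflected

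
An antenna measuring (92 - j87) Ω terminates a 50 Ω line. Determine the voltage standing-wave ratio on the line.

Γ = (Z_L − Z_0)/(Z_L + Z_0) = (42 − j87)/(142 − j87)
|Γ| = 96.6/167 = 0.58
VSWR = (1 + |Γ|)/(1 − |Γ|) = 1.58/0.42

VSWR ≈ 3.76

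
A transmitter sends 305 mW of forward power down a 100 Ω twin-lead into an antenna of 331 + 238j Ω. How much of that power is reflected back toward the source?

P_reflected ≈ 138 mW

|Γ| = |(231 + j238)/(431 + j238)| = 0.674
|Γ|² = 0.454
P_refl = |Γ|²·P_inc = 138 mW, P_del = (1 − |Γ|²)·P_inc = 167 mW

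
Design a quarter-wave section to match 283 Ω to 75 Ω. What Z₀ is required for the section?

Z_qwt = √(Z_0·R_L) = √(75 × 283) = √21220

Z_qwt ≈ 146 Ω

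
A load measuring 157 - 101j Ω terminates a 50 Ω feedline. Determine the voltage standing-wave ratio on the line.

Γ = (Z_L − Z_0)/(Z_L + Z_0) = (107 − j101)/(207 − j101)
|Γ| = 147/230 = 0.639
VSWR = (1 + |Γ|)/(1 − |Γ|) = 1.64/0.361

VSWR ≈ 4.54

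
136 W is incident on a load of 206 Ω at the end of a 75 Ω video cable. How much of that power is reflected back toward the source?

P_reflected ≈ 29.6 W

Γ = (206 − 75)/(206 + 75) = 0.466
|Γ|² = 0.217
P_refl = |Γ|²·P_inc = 29.6 W, P_del = (1 − |Γ|²)·P_inc = 106 W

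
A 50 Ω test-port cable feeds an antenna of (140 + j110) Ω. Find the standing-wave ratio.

Γ = (Z_L − Z_0)/(Z_L + Z_0) = (90 + j110)/(190 + j110)
|Γ| = 142/220 = 0.647
VSWR = (1 + |Γ|)/(1 − |Γ|) = 1.65/0.353

VSWR ≈ 4.67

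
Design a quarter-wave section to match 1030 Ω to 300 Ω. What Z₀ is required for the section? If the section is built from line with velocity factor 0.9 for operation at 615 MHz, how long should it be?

Z_qwt = √(Z_0·R_L) = √(300 × 1030) = √309000
λ = 0.9·c/f = 0.439 m, so l = λ/4 = 0.11 m

Z_qwt ≈ 556 Ω; length ≈ 11 cm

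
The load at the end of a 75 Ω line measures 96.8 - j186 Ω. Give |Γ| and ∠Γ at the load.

Γ = (Z_L − Z_0)/(Z_L + Z_0) = (21.8 − j186)/(171.8 − j186)
|Γ| = 187/253 = 0.74

Γ ≈ 0.74 ∠ -36°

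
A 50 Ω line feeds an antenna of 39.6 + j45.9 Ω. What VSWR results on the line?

VSWR ≈ 2.76

Γ = (Z_L − Z_0)/(Z_L + Z_0) = (-10.4 + j45.9)/(89.6 + j45.9)
|Γ| = 47.1/101 = 0.467
VSWR = (1 + |Γ|)/(1 − |Γ|) = 1.47/0.533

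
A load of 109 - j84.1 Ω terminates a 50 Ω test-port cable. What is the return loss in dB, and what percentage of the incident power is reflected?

Γ = (59 − j84.1)/(159 − j84.1), |Γ| = 0.571
RL = −20·log₁₀(0.571) = 4.87 dB
P_refl/P_inc = |Γ|² = 0.326

RL ≈ 4.87 dB; 32.6% of incident power reflected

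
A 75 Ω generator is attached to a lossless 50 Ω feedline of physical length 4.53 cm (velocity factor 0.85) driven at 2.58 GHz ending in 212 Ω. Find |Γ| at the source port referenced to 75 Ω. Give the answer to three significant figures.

|Γ| ≈ 0.51

λ = v/f = 0.85·c / 2.58 GHz = 0.0988 m
βl = 2π·l/λ = 2π × 0.458 = 165°
tan(βl) = -0.268
Z_in = Z_0·(Z_L + jZ_0·tanβl)/(Z_0 + jZ_L·tanβl) = 99.2 + j99.3 Ω
Γ_s = (Z_in − Z_s)/(Z_in + Z_s) = (24.2 + j99.3)/(174 + j99.3), |Γ_s| = 0.51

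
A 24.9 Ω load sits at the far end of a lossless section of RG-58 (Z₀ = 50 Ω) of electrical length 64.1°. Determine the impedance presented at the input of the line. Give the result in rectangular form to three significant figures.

tan(βl) = tan(64.1°) = 2.06
Z_in = Z_0·(Z_L + jZ_0·tanβl)/(Z_0 + jZ_L·tanβl)
     = 50·(24.9 + j103)/(50 + j51.3)

Z_in ≈ 63.6 + j37.7 Ω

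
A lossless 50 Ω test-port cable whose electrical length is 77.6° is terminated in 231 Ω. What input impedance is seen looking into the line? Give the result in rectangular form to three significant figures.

tan(βl) = tan(77.6°) = 4.55
Z_in = Z_0·(Z_L + jZ_0·tanβl)/(Z_0 + jZ_L·tanβl)
     = 50·(231 + j227)/(50 + j1050)

Z_in ≈ 11.3 − j10.5 Ω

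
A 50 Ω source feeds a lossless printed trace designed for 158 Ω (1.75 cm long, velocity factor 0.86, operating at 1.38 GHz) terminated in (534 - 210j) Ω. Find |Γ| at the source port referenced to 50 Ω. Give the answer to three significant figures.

λ = v/f = 0.86·c / 1.38 GHz = 0.187 m
βl = 2π·l/λ = 2π × 0.0936 = 33.7°
tan(βl) = 0.667
Z_in = Z_0·(Z_L + jZ_0·tanβl)/(Z_0 + jZ_L·tanβl) = 89.3 − j162 Ω
Γ_s = (Z_in − Z_s)/(Z_in + Z_s) = (39.3 − j162)/(139 − j162), |Γ_s| = 0.781

|Γ| ≈ 0.781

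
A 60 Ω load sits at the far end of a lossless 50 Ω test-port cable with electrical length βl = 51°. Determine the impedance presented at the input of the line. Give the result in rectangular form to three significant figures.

tan(βl) = tan(51°) = 1.23
Z_in = Z_0·(Z_L + jZ_0·tanβl)/(Z_0 + jZ_L·tanβl)
     = 50·(60 + j61.7)/(50 + j74.1)

Z_in ≈ 47.4 − j8.5 Ω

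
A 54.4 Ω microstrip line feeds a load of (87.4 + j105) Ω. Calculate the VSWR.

VSWR ≈ 4.32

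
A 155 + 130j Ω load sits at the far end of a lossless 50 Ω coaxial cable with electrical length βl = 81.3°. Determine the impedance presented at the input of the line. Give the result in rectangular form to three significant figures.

Z_in ≈ 10.2 − j15.7 Ω

tan(βl) = tan(81.3°) = 6.54
Z_in = Z_0·(Z_L + jZ_0·tanβl)/(Z_0 + jZ_L·tanβl)
     = 50·(155 + j457)/(-800 + j1010)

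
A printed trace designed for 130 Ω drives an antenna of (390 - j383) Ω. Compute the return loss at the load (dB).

RL ≈ 2.89 dB

Γ = (260 − j383)/(520 − j383), |Γ| = 0.717
RL = −20·log₁₀|Γ| = −20·log₁₀(0.717)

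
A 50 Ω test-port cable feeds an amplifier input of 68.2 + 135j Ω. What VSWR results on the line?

VSWR ≈ 7.3

Γ = (Z_L − Z_0)/(Z_L + Z_0) = (18.2 + j135)/(118.2 + j135)
|Γ| = 136/179 = 0.759
VSWR = (1 + |Γ|)/(1 − |Γ|) = 1.76/0.241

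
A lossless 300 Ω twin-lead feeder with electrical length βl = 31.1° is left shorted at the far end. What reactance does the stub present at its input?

tan(βl) = 0.603
For a shorted stub, Z_in = jZ_0·tan(βl)

X_in ≈ 181 Ω (inductive)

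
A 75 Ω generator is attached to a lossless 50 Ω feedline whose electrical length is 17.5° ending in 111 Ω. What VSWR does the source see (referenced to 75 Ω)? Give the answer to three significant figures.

VSWR ≈ 1.7

tan(βl) = 0.315
Z_in = Z_0·(Z_L + jZ_0·tanβl)/(Z_0 + jZ_L·tanβl) = 81.9 − j41.6 Ω
Γ_s = (Z_in − Z_s)/(Z_in + Z_s) = (6.91 − j41.6)/(157 − j41.6), |Γ_s| = 0.26
VSWR = (1 + |Γ_s|)/(1 − |Γ_s|)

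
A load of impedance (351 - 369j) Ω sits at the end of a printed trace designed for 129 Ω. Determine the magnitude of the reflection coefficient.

Γ = (Z_L − Z_0)/(Z_L + Z_0) = (222 − j369)/(480 − j369)
|Γ| = 431/605

|Γ| ≈ 0.711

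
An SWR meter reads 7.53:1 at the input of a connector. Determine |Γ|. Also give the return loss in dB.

|Γ| ≈ 0.766; return loss ≈ 2.32 dB

|Γ| = (S − 1)/(S + 1) = (7.53 − 1)/(7.53 + 1) = 6.53/8.53
RL = −20·log₁₀|Γ| = −20·log₁₀(0.766)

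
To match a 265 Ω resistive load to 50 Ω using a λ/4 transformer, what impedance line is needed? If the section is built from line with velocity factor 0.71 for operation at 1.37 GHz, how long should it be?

Z_qwt = √(Z_0·R_L) = √(50 × 265) = √13250
λ = 0.71·c/f = 0.155 m, so l = λ/4 = 0.0389 m

Z_qwt ≈ 115 Ω; length ≈ 3.89 cm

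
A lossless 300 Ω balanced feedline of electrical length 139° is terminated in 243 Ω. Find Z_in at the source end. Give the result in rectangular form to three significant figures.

Z_in ≈ 285 − j60 Ω

tan(βl) = tan(139°) = -0.869
Z_in = Z_0·(Z_L + jZ_0·tanβl)/(Z_0 + jZ_L·tanβl)
     = 300·(243 − j261)/(300 − j211)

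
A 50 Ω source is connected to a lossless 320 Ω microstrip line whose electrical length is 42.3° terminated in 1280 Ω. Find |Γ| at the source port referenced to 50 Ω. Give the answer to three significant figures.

|Γ| ≈ 0.875

tan(βl) = 0.91
Z_in = Z_0·(Z_L + jZ_0·tanβl)/(Z_0 + jZ_L·tanβl) = 164 − j307 Ω
Γ_s = (Z_in − Z_s)/(Z_in + Z_s) = (114 − j307)/(214 − j307), |Γ_s| = 0.875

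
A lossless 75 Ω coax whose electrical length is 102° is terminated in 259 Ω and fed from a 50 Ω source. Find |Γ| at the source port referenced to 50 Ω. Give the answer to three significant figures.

|Γ| ≈ 0.419

tan(βl) = -4.7
Z_in = Z_0·(Z_L + jZ_0·tanβl)/(Z_0 + jZ_L·tanβl) = 22.6 + j14.5 Ω
Γ_s = (Z_in − Z_s)/(Z_in + Z_s) = (-27.4 + j14.5)/(72.6 + j14.5), |Γ_s| = 0.419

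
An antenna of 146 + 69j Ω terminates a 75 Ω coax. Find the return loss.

RL ≈ 7.38 dB

Γ = (71 + j69)/(221 + j69), |Γ| = 0.428
RL = −20·log₁₀|Γ| = −20·log₁₀(0.428)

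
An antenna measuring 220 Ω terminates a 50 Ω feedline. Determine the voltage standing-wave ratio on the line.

VSWR ≈ 4.4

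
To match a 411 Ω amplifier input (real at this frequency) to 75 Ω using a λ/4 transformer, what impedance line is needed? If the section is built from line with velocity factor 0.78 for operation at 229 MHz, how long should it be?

Z_qwt ≈ 176 Ω; length ≈ 25.5 cm

Z_qwt = √(Z_0·R_L) = √(75 × 411) = √30820
λ = 0.78·c/f = 1.02 m, so l = λ/4 = 0.255 m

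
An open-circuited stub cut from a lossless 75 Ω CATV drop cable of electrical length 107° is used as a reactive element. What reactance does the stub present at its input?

X_in ≈ 22.9 Ω (inductive)

tan(βl) = -3.27
For an open-circuited stub, Z_in = −jZ_0·cot(βl) = −jZ_0/tan(βl)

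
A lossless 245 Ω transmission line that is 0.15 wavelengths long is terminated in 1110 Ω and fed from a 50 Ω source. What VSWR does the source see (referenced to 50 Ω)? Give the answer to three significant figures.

VSWR ≈ 8.89

βl = 2π × 0.15 = 54°
tan(βl) = 1.38
Z_in = Z_0·(Z_L + jZ_0·tanβl)/(Z_0 + jZ_L·tanβl) = 80.6 − j165 Ω
Γ_s = (Z_in − Z_s)/(Z_in + Z_s) = (30.6 − j165)/(131 − j165), |Γ_s| = 0.798
VSWR = (1 + |Γ_s|)/(1 − |Γ_s|)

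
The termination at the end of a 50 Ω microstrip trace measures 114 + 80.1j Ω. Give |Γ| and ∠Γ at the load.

Γ = (Z_L − Z_0)/(Z_L + Z_0) = (64 + j80.1)/(164 + j80.1)
|Γ| = 103/183 = 0.562

Γ ≈ 0.562 ∠ 25.3°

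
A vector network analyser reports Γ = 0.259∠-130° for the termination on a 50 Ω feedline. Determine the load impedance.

Z_L ≈ 33.3 − j14.2 Ω

Z_L = Z_0·(1 + Γ)/(1 − Γ) = 50·(0.834 − j0.198)/(1.17 + j0.198)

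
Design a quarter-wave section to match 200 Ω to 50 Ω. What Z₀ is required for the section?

Z_qwt = √(Z_0·R_L) = √(50 × 200) = √10000

Z_qwt ≈ 100 Ω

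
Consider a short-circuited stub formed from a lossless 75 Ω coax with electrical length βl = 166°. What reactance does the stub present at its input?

X_in ≈ -18.7 Ω (capacitive)

tan(βl) = -0.249
For a short-circuited stub, Z_in = jZ_0·tan(βl)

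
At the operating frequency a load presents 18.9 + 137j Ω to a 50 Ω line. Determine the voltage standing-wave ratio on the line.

Γ = (Z_L − Z_0)/(Z_L + Z_0) = (-31.1 + j137)/(68.9 + j137)
|Γ| = 140/153 = 0.916
VSWR = (1 + |Γ|)/(1 − |Γ|) = 1.92/0.0839

VSWR ≈ 22.8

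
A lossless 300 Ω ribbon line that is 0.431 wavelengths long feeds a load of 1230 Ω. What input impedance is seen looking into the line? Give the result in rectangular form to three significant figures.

βl = 2π × 0.431 = 155°
tan(βl) = tan(155°) = -0.463
Z_in = Z_0·(Z_L + jZ_0·tanβl)/(Z_0 + jZ_L·tanβl)
     = 300·(1230 − j139)/(300 − j569)

Z_in ≈ 325 + j477 Ω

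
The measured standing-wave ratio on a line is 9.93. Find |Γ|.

|Γ| = (S − 1)/(S + 1) = (9.93 − 1)/(9.93 + 1) = 8.93/10.9

|Γ| ≈ 0.817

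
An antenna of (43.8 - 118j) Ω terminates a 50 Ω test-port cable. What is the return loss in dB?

RL ≈ 2.11 dB

Γ = (-6.2 − j118)/(93.8 − j118), |Γ| = 0.784
RL = −20·log₁₀|Γ| = −20·log₁₀(0.784)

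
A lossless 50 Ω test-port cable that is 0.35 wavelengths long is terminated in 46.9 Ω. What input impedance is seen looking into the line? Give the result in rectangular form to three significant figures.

Z_in ≈ 50.9 − j3.1 Ω

βl = 2π × 0.35 = 126°
tan(βl) = tan(126°) = -1.38
Z_in = Z_0·(Z_L + jZ_0·tanβl)/(Z_0 + jZ_L·tanβl)
     = 50·(46.9 − j68.8)/(50 − j64.6)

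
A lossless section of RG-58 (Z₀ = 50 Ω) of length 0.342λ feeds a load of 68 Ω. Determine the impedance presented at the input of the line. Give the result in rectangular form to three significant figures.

Z_in ≈ 42.6 + j12.2 Ω

βl = 2π × 0.342 = 123°
tan(βl) = tan(123°) = -1.53
Z_in = Z_0·(Z_L + jZ_0·tanβl)/(Z_0 + jZ_L·tanβl)
     = 50·(68 − j76.6)/(50 − j104)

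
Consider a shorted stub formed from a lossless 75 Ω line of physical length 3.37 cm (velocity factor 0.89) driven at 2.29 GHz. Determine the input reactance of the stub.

X_in ≈ -300 Ω (capacitive)

λ = v/f = 0.89·c / 2.29 GHz = 0.117 m
βl = 2π·l/λ = 2π × 0.289 = 104°
tan(βl) = -3.99
For a shorted stub, Z_in = jZ_0·tan(βl)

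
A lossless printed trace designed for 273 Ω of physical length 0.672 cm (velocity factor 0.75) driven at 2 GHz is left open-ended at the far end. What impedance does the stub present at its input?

Z_in ≈ −j693 Ω

λ = v/f = 0.75·c / 2 GHz = 0.113 m
βl = 2π·l/λ = 2π × 0.0597 = 21.5°
tan(βl) = 0.394
For an open-ended stub, Z_in = −jZ_0·cot(βl) = −jZ_0/tan(βl)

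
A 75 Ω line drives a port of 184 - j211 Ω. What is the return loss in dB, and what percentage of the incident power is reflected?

RL ≈ 2.96 dB; 50.5% of incident power reflected

Γ = (109 − j211)/(259 − j211), |Γ| = 0.711
RL = −20·log₁₀(0.711) = 2.96 dB
P_refl/P_inc = |Γ|² = 0.505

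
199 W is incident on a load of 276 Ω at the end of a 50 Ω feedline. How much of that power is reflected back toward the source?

P_reflected ≈ 95.6 W

Γ = (276 − 50)/(276 + 50) = 0.693
|Γ|² = 0.481
P_refl = |Γ|²·P_inc = 95.6 W, P_del = (1 − |Γ|²)·P_inc = 103 W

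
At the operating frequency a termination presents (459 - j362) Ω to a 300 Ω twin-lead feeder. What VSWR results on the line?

VSWR ≈ 2.77

Γ = (Z_L − Z_0)/(Z_L + Z_0) = (159 − j362)/(759 − j362)
|Γ| = 395/841 = 0.47
VSWR = (1 + |Γ|)/(1 − |Γ|) = 1.47/0.53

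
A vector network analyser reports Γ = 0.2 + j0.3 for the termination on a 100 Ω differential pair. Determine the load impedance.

Z_L ≈ 119 + j82.2 Ω

Z_L = Z_0·(1 + Γ)/(1 − Γ) = 100·(1.2 + j0.3)/(0.8 − j0.3)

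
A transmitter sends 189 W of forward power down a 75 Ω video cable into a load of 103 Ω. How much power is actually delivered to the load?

Γ = (103 − 75)/(103 + 75) = 0.157
|Γ|² = 0.0247
P_refl = |Γ|²·P_inc = 4.68 W, P_del = (1 − |Γ|²)·P_inc = 184 W

P_delivered ≈ 184 W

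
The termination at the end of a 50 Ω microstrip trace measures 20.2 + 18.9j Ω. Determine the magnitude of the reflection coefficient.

Γ = (Z_L − Z_0)/(Z_L + Z_0) = (-29.8 + j18.9)/(70.2 + j18.9)
|Γ| = 35.3/72.7

|Γ| ≈ 0.485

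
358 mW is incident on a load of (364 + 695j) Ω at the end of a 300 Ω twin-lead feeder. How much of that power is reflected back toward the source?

|Γ| = |(64 + j695)/(664 + j695)| = 0.726
|Γ|² = 0.527
P_refl = |Γ|²·P_inc = 189 mW, P_del = (1 − |Γ|²)·P_inc = 169 mW

P_reflected ≈ 189 mW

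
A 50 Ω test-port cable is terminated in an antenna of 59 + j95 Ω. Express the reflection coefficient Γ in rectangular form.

Γ ≈ 0.479 + j0.454

Γ = (Z_L − Z_0)/(Z_L + Z_0) = (9 + j95)/(109 + j95)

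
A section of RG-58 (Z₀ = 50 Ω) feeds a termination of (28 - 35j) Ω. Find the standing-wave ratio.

Γ = (Z_L − Z_0)/(Z_L + Z_0) = (-22 − j35)/(78 − j35)
|Γ| = 41.3/85.5 = 0.484
VSWR = (1 + |Γ|)/(1 − |Γ|) = 1.48/0.516

VSWR ≈ 2.87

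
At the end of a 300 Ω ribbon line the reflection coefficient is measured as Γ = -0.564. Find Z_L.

Z_L ≈ 83.6 Ω

Z_L = Z_0·(1 + Γ)/(1 − Γ) = 300·(0.436)/(1.56)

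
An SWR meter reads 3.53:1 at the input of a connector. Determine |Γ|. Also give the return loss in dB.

|Γ| ≈ 0.558; return loss ≈ 5.06 dB

|Γ| = (S − 1)/(S + 1) = (3.53 − 1)/(3.53 + 1) = 2.53/4.53
RL = −20·log₁₀|Γ| = −20·log₁₀(0.558)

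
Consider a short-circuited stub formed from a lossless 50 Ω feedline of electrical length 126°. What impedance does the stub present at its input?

tan(βl) = -1.38
For a short-circuited stub, Z_in = jZ_0·tan(βl)

Z_in ≈ −j68.8 Ω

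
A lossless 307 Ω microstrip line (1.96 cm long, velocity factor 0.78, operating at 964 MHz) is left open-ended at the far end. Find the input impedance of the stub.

λ = v/f = 0.78·c / 964 MHz = 0.243 m
βl = 2π·l/λ = 2π × 0.0807 = 29.1°
tan(βl) = 0.556
For an open-ended stub, Z_in = −jZ_0·cot(βl) = −jZ_0/tan(βl)

Z_in ≈ −j552 Ω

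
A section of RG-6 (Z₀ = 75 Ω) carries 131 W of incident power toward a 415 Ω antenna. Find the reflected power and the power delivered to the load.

Γ = (415 − 75)/(415 + 75) = 0.694
|Γ|² = 0.481
P_refl = |Γ|²·P_inc = 63.1 W, P_del = (1 − |Γ|²)·P_inc = 67.9 W

P_reflected ≈ 63.1 W; P_delivered ≈ 67.9 W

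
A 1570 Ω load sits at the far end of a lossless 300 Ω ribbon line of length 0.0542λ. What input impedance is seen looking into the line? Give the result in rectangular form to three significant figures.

βl = 2π × 0.0542 = 19.5°
tan(βl) = tan(19.5°) = 0.354
Z_in = Z_0·(Z_L + jZ_0·tanβl)/(Z_0 + jZ_L·tanβl)
     = 300·(1570 + j106)/(300 + j556)

Z_in ≈ 398 − j632 Ω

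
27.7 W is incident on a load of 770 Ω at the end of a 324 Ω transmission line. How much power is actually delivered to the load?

Γ = (770 − 324)/(770 + 324) = 0.408
|Γ|² = 0.166
P_refl = |Γ|²·P_inc = 4.6 W, P_del = (1 − |Γ|²)·P_inc = 23.1 W

P_delivered ≈ 23.1 W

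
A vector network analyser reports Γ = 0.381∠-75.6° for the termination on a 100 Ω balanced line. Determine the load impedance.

Z_L = Z_0·(1 + Γ)/(1 − Γ) = 100·(1.09 − j0.369)/(0.905 + j0.369)

Z_L ≈ 89.5 − j77.2 Ω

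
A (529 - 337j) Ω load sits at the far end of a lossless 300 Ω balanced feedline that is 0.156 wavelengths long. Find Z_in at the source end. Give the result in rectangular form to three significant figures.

βl = 2π × 0.156 = 56.2°
tan(βl) = tan(56.2°) = 1.49
Z_in = Z_0·(Z_L + jZ_0·tanβl)/(Z_0 + jZ_L·tanβl)
     = 300·(529 + j110)/(803 + j789)

Z_in ≈ 121 − j77.8 Ω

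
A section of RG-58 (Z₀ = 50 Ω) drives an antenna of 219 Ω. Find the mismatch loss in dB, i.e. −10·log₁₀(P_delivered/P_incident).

Γ = (219 − 50)/(219 + 50) = 0.628
|Γ|² = 0.395, so P_del/P_inc = 1 − |Γ|² = 0.605
ML = −10·log₁₀(1 − |Γ|²)

mismatch loss ≈ 2.18 dB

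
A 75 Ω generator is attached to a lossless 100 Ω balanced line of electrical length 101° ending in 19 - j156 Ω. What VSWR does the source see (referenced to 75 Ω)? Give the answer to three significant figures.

VSWR ≈ 18.7

tan(βl) = -5.14
Z_in = Z_0·(Z_L + jZ_0·tanβl)/(Z_0 + jZ_L·tanβl) = 10.4 + j94 Ω
Γ_s = (Z_in − Z_s)/(Z_in + Z_s) = (-64.6 + j94)/(85.4 + j94), |Γ_s| = 0.898
VSWR = (1 + |Γ_s|)/(1 − |Γ_s|)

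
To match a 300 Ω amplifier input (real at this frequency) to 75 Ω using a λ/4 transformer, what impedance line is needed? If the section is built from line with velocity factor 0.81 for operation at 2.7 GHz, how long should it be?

Z_qwt ≈ 150 Ω; length ≈ 2.25 cm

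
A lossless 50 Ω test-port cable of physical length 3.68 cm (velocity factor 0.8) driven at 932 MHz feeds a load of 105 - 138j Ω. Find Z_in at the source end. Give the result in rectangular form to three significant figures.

λ = v/f = 0.8·c / 932 MHz = 0.258 m
βl = 2π·l/λ = 2π × 0.143 = 51.4°
tan(βl) = tan(51.4°) = 1.25
Z_in = Z_0·(Z_L + jZ_0·tanβl)/(Z_0 + jZ_L·tanβl)
     = 50·(105 − j75.3)/(223 + j132)

Z_in ≈ 10.1 − j22.8 Ω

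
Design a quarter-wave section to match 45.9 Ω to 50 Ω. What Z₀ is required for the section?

Z_qwt ≈ 47.9 Ω

Z_qwt = √(Z_0·R_L) = √(50 × 45.9) = √2295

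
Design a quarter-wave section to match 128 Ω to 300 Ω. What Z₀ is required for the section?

Z_qwt ≈ 196 Ω

Z_qwt = √(Z_0·R_L) = √(300 × 128) = √38400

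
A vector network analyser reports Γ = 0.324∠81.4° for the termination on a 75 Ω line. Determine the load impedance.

Z_L = Z_0·(1 + Γ)/(1 − Γ) = 75·(1.05 + j0.32)/(0.952 − j0.32)

Z_L ≈ 66.6 + j47.7 Ω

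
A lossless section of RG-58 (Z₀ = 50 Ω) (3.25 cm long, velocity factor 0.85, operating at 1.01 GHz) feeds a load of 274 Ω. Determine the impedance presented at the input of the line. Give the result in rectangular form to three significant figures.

λ = v/f = 0.85·c / 1.01 GHz = 0.252 m
βl = 2π·l/λ = 2π × 0.129 = 46.3°
tan(βl) = tan(46.3°) = 1.05
Z_in = Z_0·(Z_L + jZ_0·tanβl)/(Z_0 + jZ_L·tanβl)
     = 50·(274 + j52.4)/(50 + j287)

Z_in ≈ 16.9 − j44.8 Ω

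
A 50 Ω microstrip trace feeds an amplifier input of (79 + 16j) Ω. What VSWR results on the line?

Γ = (Z_L − Z_0)/(Z_L + Z_0) = (29 + j16)/(129 + j16)
|Γ| = 33.1/130 = 0.255
VSWR = (1 + |Γ|)/(1 − |Γ|) = 1.25/0.745

VSWR ≈ 1.68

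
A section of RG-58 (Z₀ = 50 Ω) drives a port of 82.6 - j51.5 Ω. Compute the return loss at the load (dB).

Γ = (32.6 − j51.5)/(132.6 − j51.5), |Γ| = 0.428
RL = −20·log₁₀|Γ| = −20·log₁₀(0.428)

RL ≈ 7.36 dB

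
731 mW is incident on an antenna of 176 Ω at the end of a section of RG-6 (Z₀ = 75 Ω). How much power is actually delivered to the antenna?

P_delivered ≈ 613 mW

Γ = (176 − 75)/(176 + 75) = 0.402
|Γ|² = 0.162
P_refl = |Γ|²·P_inc = 118 mW, P_del = (1 − |Γ|²)·P_inc = 613 mW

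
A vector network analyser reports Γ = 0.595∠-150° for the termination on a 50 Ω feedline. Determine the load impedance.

Z_L = Z_0·(1 + Γ)/(1 − Γ) = 50·(0.485 − j0.297)/(1.52 + j0.297)

Z_L ≈ 13.5 − j12.5 Ω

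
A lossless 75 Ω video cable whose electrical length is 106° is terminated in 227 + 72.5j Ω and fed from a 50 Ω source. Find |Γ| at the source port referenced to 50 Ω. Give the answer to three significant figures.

|Γ| ≈ 0.401

tan(βl) = -3.49
Z_in = Z_0·(Z_L + jZ_0·tanβl)/(Z_0 + jZ_L·tanβl) = 22.9 + j12 Ω
Γ_s = (Z_in − Z_s)/(Z_in + Z_s) = (-27.1 + j12)/(72.9 + j12), |Γ_s| = 0.401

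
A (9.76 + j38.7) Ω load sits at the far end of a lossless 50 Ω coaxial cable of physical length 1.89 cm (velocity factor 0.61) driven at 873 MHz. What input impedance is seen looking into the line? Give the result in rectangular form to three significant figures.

λ = v/f = 0.61·c / 873 MHz = 0.21 m
βl = 2π·l/λ = 2π × 0.0902 = 32.5°
tan(βl) = tan(32.5°) = 0.636
Z_in = Z_0·(Z_L + jZ_0·tanβl)/(Z_0 + jZ_L·tanβl)
     = 50·(9.76 + j70.5)/(25.4 + j6.21)

Z_in ≈ 50.2 + j127 Ω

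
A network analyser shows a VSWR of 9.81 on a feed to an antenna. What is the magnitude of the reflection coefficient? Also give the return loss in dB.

|Γ| ≈ 0.815; return loss ≈ 1.78 dB

|Γ| = (S − 1)/(S + 1) = (9.81 − 1)/(9.81 + 1) = 8.81/10.8
RL = −20·log₁₀|Γ| = −20·log₁₀(0.815)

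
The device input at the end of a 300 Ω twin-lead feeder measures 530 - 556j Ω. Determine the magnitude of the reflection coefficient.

Γ = (Z_L − Z_0)/(Z_L + Z_0) = (230 − j556)/(830 − j556)
|Γ| = 602/999

|Γ| ≈ 0.602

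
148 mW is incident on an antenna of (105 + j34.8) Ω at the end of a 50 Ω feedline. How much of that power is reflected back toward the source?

P_reflected ≈ 24.8 mW

|Γ| = |(55 + j34.8)/(155 + j34.8)| = 0.41
|Γ|² = 0.168
P_refl = |Γ|²·P_inc = 24.8 mW, P_del = (1 − |Γ|²)·P_inc = 123 mW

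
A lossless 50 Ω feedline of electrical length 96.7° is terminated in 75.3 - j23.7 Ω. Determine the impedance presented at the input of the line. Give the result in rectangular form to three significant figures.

Z_in ≈ 31.9 + j13.4 Ω

tan(βl) = tan(96.7°) = -8.51
Z_in = Z_0·(Z_L + jZ_0·tanβl)/(Z_0 + jZ_L·tanβl)
     = 50·(75.3 − j449)/(-152 − j641)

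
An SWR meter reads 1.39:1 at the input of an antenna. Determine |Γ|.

|Γ| = (S − 1)/(S + 1) = (1.39 − 1)/(1.39 + 1) = 0.39/2.39

|Γ| ≈ 0.163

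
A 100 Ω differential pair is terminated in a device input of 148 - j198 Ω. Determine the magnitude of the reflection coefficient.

|Γ| ≈ 0.642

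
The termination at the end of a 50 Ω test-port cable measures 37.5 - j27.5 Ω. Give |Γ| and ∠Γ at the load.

Γ ≈ 0.329 ∠ -97°

Γ = (Z_L − Z_0)/(Z_L + Z_0) = (-12.5 − j27.5)/(87.5 − j27.5)
|Γ| = 30.2/91.7 = 0.329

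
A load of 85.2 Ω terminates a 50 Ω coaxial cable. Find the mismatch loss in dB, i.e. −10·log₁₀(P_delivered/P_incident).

mismatch loss ≈ 0.305 dB

Γ = (85.2 − 50)/(85.2 + 50) = 0.26
|Γ|² = 0.0678, so P_del/P_inc = 1 − |Γ|² = 0.932
ML = −10·log₁₀(1 − |Γ|²)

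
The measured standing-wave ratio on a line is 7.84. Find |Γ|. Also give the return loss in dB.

|Γ| ≈ 0.774; return loss ≈ 2.23 dB

|Γ| = (S − 1)/(S + 1) = (7.84 − 1)/(7.84 + 1) = 6.84/8.84
RL = −20·log₁₀|Γ| = −20·log₁₀(0.774)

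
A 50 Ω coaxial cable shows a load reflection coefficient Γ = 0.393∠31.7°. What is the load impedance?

Z_L ≈ 87 + j42.5 Ω

Z_L = Z_0·(1 + Γ)/(1 − Γ) = 50·(1.33 + j0.207)/(0.666 − j0.207)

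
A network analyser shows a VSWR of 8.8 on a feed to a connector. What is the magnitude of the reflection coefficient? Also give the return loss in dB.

|Γ| = (S − 1)/(S + 1) = (8.8 − 1)/(8.8 + 1) = 7.8/9.8
RL = −20·log₁₀|Γ| = −20·log₁₀(0.796)

|Γ| ≈ 0.796; return loss ≈ 1.98 dB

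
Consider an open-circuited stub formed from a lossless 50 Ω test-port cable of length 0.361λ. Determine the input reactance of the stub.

βl = 2π × 0.361 = 130°
tan(βl) = -1.19
For an open-circuited stub, Z_in = −jZ_0·cot(βl) = −jZ_0/tan(βl)

X_in ≈ 41.9 Ω (inductive)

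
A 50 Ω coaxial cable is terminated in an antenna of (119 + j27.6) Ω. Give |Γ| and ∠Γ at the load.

Γ ≈ 0.434 ∠ 12.5°

Γ = (Z_L − Z_0)/(Z_L + Z_0) = (69 + j27.6)/(169 + j27.6)
|Γ| = 74.3/171 = 0.434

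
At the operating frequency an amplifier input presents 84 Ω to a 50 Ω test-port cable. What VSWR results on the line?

VSWR ≈ 1.68

For a purely resistive load, VSWR = R_L/Z_0 or Z_0/R_L (whichever > 1) = 84/50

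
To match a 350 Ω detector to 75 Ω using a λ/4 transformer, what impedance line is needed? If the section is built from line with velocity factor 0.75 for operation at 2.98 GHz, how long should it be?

Z_qwt = √(Z_0·R_L) = √(75 × 350) = √26250
λ = 0.75·c/f = 0.0755 m, so l = λ/4 = 0.0189 m

Z_qwt ≈ 162 Ω; length ≈ 1.89 cm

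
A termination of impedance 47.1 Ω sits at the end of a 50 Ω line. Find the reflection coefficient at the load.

Γ = -0.0299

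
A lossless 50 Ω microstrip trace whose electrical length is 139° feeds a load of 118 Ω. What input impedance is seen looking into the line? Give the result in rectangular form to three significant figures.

Z_in ≈ 39.8 + j38.1 Ω

tan(βl) = tan(139°) = -0.869
Z_in = Z_0·(Z_L + jZ_0·tanβl)/(Z_0 + jZ_L·tanβl)
     = 50·(118 − j43.5)/(50 − j103)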